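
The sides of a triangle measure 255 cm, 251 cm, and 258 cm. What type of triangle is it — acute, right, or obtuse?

Compare the square of the longest side to the sum of squares of the other two: 251² + 255² = 128026 > 66564 = 258².

acute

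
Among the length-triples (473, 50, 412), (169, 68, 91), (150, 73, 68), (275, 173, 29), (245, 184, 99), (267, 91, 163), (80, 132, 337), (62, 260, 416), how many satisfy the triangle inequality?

(50,412,473): 50+412 ≤ 473 → not valid
(68,91,169): 68+91 ≤ 169 → not valid
(68,73,150): 68+73 ≤ 150 → not valid
(29,173,275): 29+173 ≤ 275 → not valid
(99,184,245): 99+184 > 245 → valid
(91,163,267): 91+163 ≤ 267 → not valid
(80,132,337): 80+132 ≤ 337 → not valid
(62,260,416): 62+260 ≤ 416 → not valid
1 of the 8 triples forms a triangle.

1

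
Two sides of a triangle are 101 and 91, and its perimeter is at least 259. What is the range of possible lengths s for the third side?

67 ≤ s < 192

Triangle inequality alone gives 10 < s < 192.
The perimeter condition gives s ≥ 259 − 101 − 91 = 67.
Intersecting the two: 67 ≤ s < 192.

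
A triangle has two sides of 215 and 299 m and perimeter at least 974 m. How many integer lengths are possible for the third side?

54

Triangle inequality: 84 < x < 514. Perimeter ≥ 974 gives x ≥ 974 − 215 − 299 = 460.
So 460 ≤ x < 514; integers 460 through 513: 54 values.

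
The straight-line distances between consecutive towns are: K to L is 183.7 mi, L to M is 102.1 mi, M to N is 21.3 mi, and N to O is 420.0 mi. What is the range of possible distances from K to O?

The maximum is all hops collinear in one direction: 183.7 + 102.1 + 21.3 + 420.0 = 727.1.
The longest hop is 420.0; the others sum to 307.1. Folding the others back against it leaves at least 420.0 − 307.1 = 112.9.

112.9 ≤ KO ≤ 727.1 mi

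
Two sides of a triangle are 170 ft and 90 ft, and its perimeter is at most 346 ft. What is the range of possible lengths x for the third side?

80 < x ≤ 86

Triangle inequality alone gives 80 < x < 260.
The perimeter condition gives x ≤ 346 − 170 − 90 = 86.
Intersecting the two: 80 < x ≤ 86.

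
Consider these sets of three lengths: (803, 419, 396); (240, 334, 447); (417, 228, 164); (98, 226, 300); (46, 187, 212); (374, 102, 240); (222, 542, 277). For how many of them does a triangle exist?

(396,419,803): 396+419 > 803 → valid
(240,334,447): 240+334 > 447 → valid
(164,228,417): 164+228 ≤ 417 → not valid
(98,226,300): 98+226 > 300 → valid
(46,187,212): 46+187 > 212 → valid
(102,240,374): 102+240 ≤ 374 → not valid
(222,277,542): 222+277 ≤ 542 → not valid
4 of the 7 triples form a triangle.

4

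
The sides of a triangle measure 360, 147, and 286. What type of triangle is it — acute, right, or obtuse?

Compare the square of the longest side to the sum of squares of the other two: 147² + 286² = 103405 < 129600 = 360².

obtuse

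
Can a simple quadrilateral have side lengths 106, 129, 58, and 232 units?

A quadrilateral exists iff every side is shorter than the sum of the others — equivalently, the longest side is less than the sum of the rest.
Longest side 232 < 293 (sum of the remaining 3), so yes.

Yes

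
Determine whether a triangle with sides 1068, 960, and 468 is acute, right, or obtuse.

Compare the square of the longest side to the sum of squares of the other two: 468² + 960² = 1140624 = 1068².

right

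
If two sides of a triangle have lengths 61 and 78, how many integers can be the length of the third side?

121

The third side lies in the open interval (17, 139).
Integers from 18 to 138 inclusive: 138 − 18 + 1 = 121.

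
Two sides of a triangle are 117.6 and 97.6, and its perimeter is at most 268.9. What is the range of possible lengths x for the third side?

20.0 < x ≤ 53.7

Triangle inequality alone gives 20.0 < x < 215.2.
The perimeter condition gives x ≤ 268.9 − 117.6 − 97.6 = 53.7.
Intersecting the two: 20.0 < x ≤ 53.7.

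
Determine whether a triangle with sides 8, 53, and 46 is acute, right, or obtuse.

obtuse

Compare the square of the longest side to the sum of squares of the other two: 8² + 46² = 2180 < 2809 = 53².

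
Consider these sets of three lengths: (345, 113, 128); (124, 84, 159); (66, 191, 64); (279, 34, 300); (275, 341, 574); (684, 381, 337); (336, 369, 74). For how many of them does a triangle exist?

5

(113,128,345): 113+128 ≤ 345 → not valid
(84,124,159): 84+124 > 159 → valid
(64,66,191): 64+66 ≤ 191 → not valid
(34,279,300): 34+279 > 300 → valid
(275,341,574): 275+341 > 574 → valid
(337,381,684): 337+381 > 684 → valid
(74,336,369): 74+336 > 369 → valid
5 of the 7 triples form a triangle.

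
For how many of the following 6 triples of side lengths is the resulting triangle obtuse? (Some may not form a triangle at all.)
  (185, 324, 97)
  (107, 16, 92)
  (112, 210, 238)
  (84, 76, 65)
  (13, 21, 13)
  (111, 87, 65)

(185,324,97): 97+185 ≤ 324, not a triangle
(107,16,92): 16²+92² = 8720 < 11449 = 107² → obtuse
(112,210,238): 112²+210² = 56644 = 238² → right
(84,76,65): 65²+76² = 10001 > 7056 = 84² → acute
(13,21,13): 13²+13² = 338 < 441 = 21² → obtuse
(111,87,65): 65²+87² = 11794 < 12321 = 111² → obtuse
3 of the 6 are obtuse.

3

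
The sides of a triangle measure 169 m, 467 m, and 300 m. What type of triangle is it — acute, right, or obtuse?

Compare the square of the longest side to the sum of squares of the other two: 169² + 300² = 118561 < 218089 = 467².

obtuse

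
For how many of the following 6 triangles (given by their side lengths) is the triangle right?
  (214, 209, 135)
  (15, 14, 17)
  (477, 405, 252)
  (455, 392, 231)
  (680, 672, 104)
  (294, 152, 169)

(214,209,135): 135²+209² = 61906 > 45796 = 214² → acute
(15,14,17): 14²+15² = 421 > 289 = 17² → acute
(477,405,252): 252²+405² = 227529 = 477² → right
(455,392,231): 231²+392² = 207025 = 455² → right
(680,672,104): 104²+672² = 462400 = 680² → right
(294,152,169): 152²+169² = 51665 < 86436 = 294² → obtuse
3 of the 6 are right.

3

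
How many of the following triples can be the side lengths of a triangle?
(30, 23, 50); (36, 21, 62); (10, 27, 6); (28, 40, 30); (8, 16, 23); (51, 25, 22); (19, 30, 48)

4

(23,30,50): 23+30 > 50 → valid
(21,36,62): 21+36 ≤ 62 → not valid
(6,10,27): 6+10 ≤ 27 → not valid
(28,30,40): 28+30 > 40 → valid
(8,16,23): 8+16 > 23 → valid
(22,25,51): 22+25 ≤ 51 → not valid
(19,30,48): 19+30 > 48 → valid
4 of the 7 triples form a triangle.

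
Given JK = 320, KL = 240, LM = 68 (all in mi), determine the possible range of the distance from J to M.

12 ≤ JM ≤ 628 mi

The maximum is all hops collinear in one direction: 320 + 240 + 68 = 628.
The longest hop is 320; the others sum to 308. Folding the others back against it leaves at least 320 − 308 = 12.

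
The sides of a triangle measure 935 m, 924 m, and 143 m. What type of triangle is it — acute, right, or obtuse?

right

Compare the square of the longest side to the sum of squares of the other two: 143² + 924² = 874225 = 935².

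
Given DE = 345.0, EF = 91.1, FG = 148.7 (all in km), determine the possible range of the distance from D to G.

The maximum is all hops collinear in one direction: 345.0 + 91.1 + 148.7 = 584.8.
The longest hop is 345.0; the others sum to 239.8. Folding the others back against it leaves at least 345.0 − 239.8 = 105.2.

105.2 ≤ DG ≤ 584.8 km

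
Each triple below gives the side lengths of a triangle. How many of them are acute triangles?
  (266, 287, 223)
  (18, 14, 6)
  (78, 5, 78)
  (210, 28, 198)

2

(266,287,223): 223²+266² = 120485 > 82369 = 287² → acute
(18,14,6): 6²+14² = 232 < 324 = 18² → obtuse
(78,5,78): 5²+78² = 6109 > 6084 = 78² → acute
(210,28,198): 28²+198² = 39988 < 44100 = 210² → obtuse
2 of the 4 are acute.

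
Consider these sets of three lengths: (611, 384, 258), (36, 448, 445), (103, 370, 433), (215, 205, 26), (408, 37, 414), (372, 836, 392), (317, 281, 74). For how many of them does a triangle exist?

(258,384,611): 258+384 > 611 → valid
(36,445,448): 36+445 > 448 → valid
(103,370,433): 103+370 > 433 → valid
(26,205,215): 26+205 > 215 → valid
(37,408,414): 37+408 > 414 → valid
(372,392,836): 372+392 ≤ 836 → not valid
(74,281,317): 74+281 > 317 → valid
6 of the 7 triples form a triangle.

6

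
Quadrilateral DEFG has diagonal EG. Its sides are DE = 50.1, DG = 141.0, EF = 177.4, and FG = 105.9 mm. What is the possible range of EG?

From triangle DEG: |50.1 − 141.0| < EG < 50.1 + 141.0, i.e. 90.9 < EG < 191.1.
From triangle FEG: 71.5 < EG < 283.3.
Both must hold, so EG lies in the intersection.

90.9 < EG < 191.1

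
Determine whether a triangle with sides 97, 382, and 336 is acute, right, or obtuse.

obtuse

Compare the square of the longest side to the sum of squares of the other two: 97² + 336² = 122305 < 145924 = 382².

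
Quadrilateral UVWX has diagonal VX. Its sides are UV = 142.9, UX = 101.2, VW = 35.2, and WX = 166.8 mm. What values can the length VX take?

From triangle UVX: |142.9 − 101.2| < VX < 142.9 + 101.2, i.e. 41.7 < VX < 244.1.
From triangle WVX: 131.6 < VX < 202.0.
Both must hold, so VX lies in the intersection.

131.6 < VX < 202.0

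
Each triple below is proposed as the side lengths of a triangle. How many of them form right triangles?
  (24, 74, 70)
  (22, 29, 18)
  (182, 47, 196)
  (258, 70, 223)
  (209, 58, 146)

1

(24,74,70): 24²+70² = 5476 = 74² → right
(22,29,18): 18²+22² = 808 < 841 = 29² → obtuse
(182,47,196): 47²+182² = 35333 < 38416 = 196² → obtuse
(258,70,223): 70²+223² = 54629 < 66564 = 258² → obtuse
(209,58,146): 58+146 ≤ 209, not a triangle
1 of the 5 is right.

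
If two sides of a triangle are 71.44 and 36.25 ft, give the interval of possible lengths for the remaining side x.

35.19 < x < 107.69 (ft)

By the triangle inequality, x must be less than 71.44 + 36.25 = 107.69 and greater than |71.44 − 36.25| = 35.19.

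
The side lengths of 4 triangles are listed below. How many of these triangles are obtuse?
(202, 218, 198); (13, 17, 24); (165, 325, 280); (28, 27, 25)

1

(202,218,198): 198²+202² = 80008 > 47524 = 218² → acute
(13,17,24): 13²+17² = 458 < 576 = 24² → obtuse
(165,325,280): 165²+280² = 105625 = 325² → right
(28,27,25): 25²+27² = 1354 > 784 = 28² → acute
1 of the 4 is obtuse.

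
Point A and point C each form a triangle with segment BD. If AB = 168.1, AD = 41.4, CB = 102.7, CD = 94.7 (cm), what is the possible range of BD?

From triangle ABD: |168.1 − 41.4| < BD < 168.1 + 41.4, i.e. 126.7 < BD < 209.5.
From triangle CBD: 8.0 < BD < 197.4.
Both must hold, so BD lies in the intersection.

126.7 < BD < 197.4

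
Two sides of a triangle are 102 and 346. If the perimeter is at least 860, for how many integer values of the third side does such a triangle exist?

36

Triangle inequality: 244 < x < 448. Perimeter ≥ 860 gives x ≥ 860 − 102 − 346 = 412.
So 412 ≤ x < 448; integers 412 through 447: 36 values.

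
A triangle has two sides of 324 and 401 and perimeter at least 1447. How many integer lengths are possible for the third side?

Triangle inequality: 77 < x < 725. Perimeter ≥ 1447 gives x ≥ 1447 − 324 − 401 = 722.
So 722 ≤ x < 725; integers 722 through 724: 3 values.

3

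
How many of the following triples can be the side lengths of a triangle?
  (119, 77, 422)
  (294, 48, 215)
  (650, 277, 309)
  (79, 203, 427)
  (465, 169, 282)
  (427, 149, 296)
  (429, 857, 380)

1

(77,119,422): 77+119 ≤ 422 → not valid
(48,215,294): 48+215 ≤ 294 → not valid
(277,309,650): 277+309 ≤ 650 → not valid
(79,203,427): 79+203 ≤ 427 → not valid
(169,282,465): 169+282 ≤ 465 → not valid
(149,296,427): 149+296 > 427 → valid
(380,429,857): 380+429 ≤ 857 → not valid
1 of the 7 triples forms a triangle.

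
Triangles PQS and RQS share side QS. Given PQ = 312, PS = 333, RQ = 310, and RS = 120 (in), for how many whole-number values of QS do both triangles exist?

239

From triangle PQS: 21 < QS < 645.
From triangle RQS: 190 < QS < 430.
Intersection: 190 < QS < 430, so integers 191 through 429: 239 values.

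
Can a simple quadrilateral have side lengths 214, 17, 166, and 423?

No

For a quadrilateral, each side must be shorter than the sum of the others.
Here the longest side is 423, but the remaining 3 sides sum to only 397.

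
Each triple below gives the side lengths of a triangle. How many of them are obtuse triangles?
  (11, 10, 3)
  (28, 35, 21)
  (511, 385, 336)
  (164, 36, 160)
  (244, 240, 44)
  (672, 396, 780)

(11,10,3): 3²+10² = 109 < 121 = 11² → obtuse
(28,35,21): 21²+28² = 1225 = 35² → right
(511,385,336): 336²+385² = 261121 = 511² → right
(164,36,160): 36²+160² = 26896 = 164² → right
(244,240,44): 44²+240² = 59536 = 244² → right
(672,396,780): 396²+672² = 608400 = 780² → right
1 of the 6 is obtuse.

1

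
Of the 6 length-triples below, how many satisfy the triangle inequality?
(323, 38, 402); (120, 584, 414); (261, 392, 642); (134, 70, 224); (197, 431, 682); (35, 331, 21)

1

(38,323,402): 38+323 ≤ 402 → not valid
(120,414,584): 120+414 ≤ 584 → not valid
(261,392,642): 261+392 > 642 → valid
(70,134,224): 70+134 ≤ 224 → not valid
(197,431,682): 197+431 ≤ 682 → not valid
(21,35,331): 21+35 ≤ 331 → not valid
1 of the 6 triples forms a triangle.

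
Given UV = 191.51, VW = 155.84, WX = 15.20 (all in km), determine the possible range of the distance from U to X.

The maximum is all hops collinear in one direction: 191.51 + 155.84 + 15.20 = 362.55.
The longest hop is 191.51; the others sum to 171.04. Folding the others back against it leaves at least 191.51 − 171.04 = 20.47.

20.47 ≤ UX ≤ 362.55 km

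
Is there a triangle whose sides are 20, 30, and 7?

No

The longest side is 30, but the other two sum to only 27.
27 < 30, so the triangle inequality fails.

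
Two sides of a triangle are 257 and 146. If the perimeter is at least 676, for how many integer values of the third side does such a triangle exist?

Triangle inequality: 111 < x < 403. Perimeter ≥ 676 gives x ≥ 676 − 257 − 146 = 273.
So 273 ≤ x < 403; integers 273 through 402: 130 values.

130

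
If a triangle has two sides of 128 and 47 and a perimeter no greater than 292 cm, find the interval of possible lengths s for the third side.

81 < s ≤ 117 cm

Triangle inequality alone gives 81 < s < 175.
The perimeter condition gives s ≤ 292 − 128 − 47 = 117.
Intersecting the two: 81 < s ≤ 117.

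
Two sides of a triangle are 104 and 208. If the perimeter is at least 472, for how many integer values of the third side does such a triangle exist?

152

Triangle inequality: 104 < x < 312. Perimeter ≥ 472 gives x ≥ 472 − 104 − 208 = 160.
So 160 ≤ x < 312; integers 160 through 311: 152 values.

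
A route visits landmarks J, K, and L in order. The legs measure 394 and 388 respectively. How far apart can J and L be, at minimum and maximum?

6 ≤ JL ≤ 782

By the triangle inequality, |394 − 388| ≤ JL ≤ 394 + 388.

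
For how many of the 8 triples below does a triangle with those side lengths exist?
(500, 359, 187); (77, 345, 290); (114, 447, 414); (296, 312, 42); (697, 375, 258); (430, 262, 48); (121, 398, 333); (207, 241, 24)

5

(187,359,500): 187+359 > 500 → valid
(77,290,345): 77+290 > 345 → valid
(114,414,447): 114+414 > 447 → valid
(42,296,312): 42+296 > 312 → valid
(258,375,697): 258+375 ≤ 697 → not valid
(48,262,430): 48+262 ≤ 430 → not valid
(121,333,398): 121+333 > 398 → valid
(24,207,241): 24+207 ≤ 241 → not valid
5 of the 8 triples form a triangle.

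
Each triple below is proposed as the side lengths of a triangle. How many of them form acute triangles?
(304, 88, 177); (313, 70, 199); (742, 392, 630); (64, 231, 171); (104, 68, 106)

(304,88,177): 88+177 ≤ 304, not a triangle
(313,70,199): 70+199 ≤ 313, not a triangle
(742,392,630): 392²+630² = 550564 = 742² → right
(64,231,171): 64²+171² = 33337 < 53361 = 231² → obtuse
(104,68,106): 68²+104² = 15440 > 11236 = 106² → acute
1 of the 5 is acute.

1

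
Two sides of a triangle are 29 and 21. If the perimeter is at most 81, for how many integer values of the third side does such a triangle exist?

Triangle inequality: 8 < x < 50. Perimeter ≤ 81 gives x ≤ 81 − 29 − 21 = 31.
So 8 < x ≤ 31; integers 9 through 31: 23 values.

23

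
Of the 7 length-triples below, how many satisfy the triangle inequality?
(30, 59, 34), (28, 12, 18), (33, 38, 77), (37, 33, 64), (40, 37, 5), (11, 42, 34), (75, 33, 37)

(30,34,59): 30+34 > 59 → valid
(12,18,28): 12+18 > 28 → valid
(33,38,77): 33+38 ≤ 77 → not valid
(33,37,64): 33+37 > 64 → valid
(5,37,40): 5+37 > 40 → valid
(11,34,42): 11+34 > 42 → valid
(33,37,75): 33+37 ≤ 75 → not valid
5 of the 7 triples form a triangle.

5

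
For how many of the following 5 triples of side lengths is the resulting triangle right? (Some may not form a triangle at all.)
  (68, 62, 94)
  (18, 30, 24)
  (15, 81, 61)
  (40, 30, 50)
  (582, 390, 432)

3

(68,62,94): 62²+68² = 8468 < 8836 = 94² → obtuse
(18,30,24): 18²+24² = 900 = 30² → right
(15,81,61): 15+61 ≤ 81, not a triangle
(40,30,50): 30²+40² = 2500 = 50² → right
(582,390,432): 390²+432² = 338724 = 582² → right
3 of the 5 are right.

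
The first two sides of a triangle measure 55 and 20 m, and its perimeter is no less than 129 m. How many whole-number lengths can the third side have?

Triangle inequality: 35 < x < 75. Perimeter ≥ 129 gives x ≥ 129 − 55 − 20 = 54.
So 54 ≤ x < 75; integers 54 through 74: 21 values.

21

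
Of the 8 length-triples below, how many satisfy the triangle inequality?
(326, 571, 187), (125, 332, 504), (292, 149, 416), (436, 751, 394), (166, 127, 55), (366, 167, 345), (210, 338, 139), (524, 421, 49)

5

(187,326,571): 187+326 ≤ 571 → not valid
(125,332,504): 125+332 ≤ 504 → not valid
(149,292,416): 149+292 > 416 → valid
(394,436,751): 394+436 > 751 → valid
(55,127,166): 55+127 > 166 → valid
(167,345,366): 167+345 > 366 → valid
(139,210,338): 139+210 > 338 → valid
(49,421,524): 49+421 ≤ 524 → not valid
5 of the 8 triples form a triangle.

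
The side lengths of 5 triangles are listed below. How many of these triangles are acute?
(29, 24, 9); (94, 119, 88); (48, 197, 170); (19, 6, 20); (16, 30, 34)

1

(29,24,9): 9²+24² = 657 < 841 = 29² → obtuse
(94,119,88): 88²+94² = 16580 > 14161 = 119² → acute
(48,197,170): 48²+170² = 31204 < 38809 = 197² → obtuse
(19,6,20): 6²+19² = 397 < 400 = 20² → obtuse
(16,30,34): 16²+30² = 1156 = 34² → right
1 of the 5 is acute.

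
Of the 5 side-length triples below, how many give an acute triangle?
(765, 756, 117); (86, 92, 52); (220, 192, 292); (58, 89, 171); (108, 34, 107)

2

(765,756,117): 117²+756² = 585225 = 765² → right
(86,92,52): 52²+86² = 10100 > 8464 = 92² → acute
(220,192,292): 192²+220² = 85264 = 292² → right
(58,89,171): 58+89 ≤ 171, not a triangle
(108,34,107): 34²+107² = 12605 > 11664 = 108² → acute
2 of the 5 are acute.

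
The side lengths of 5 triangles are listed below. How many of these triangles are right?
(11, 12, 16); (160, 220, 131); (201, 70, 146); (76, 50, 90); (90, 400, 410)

1

(11,12,16): 11²+12² = 265 > 256 = 16² → acute
(160,220,131): 131²+160² = 42761 < 48400 = 220² → obtuse
(201,70,146): 70²+146² = 26216 < 40401 = 201² → obtuse
(76,50,90): 50²+76² = 8276 > 8100 = 90² → acute
(90,400,410): 90²+400² = 168100 = 410² → right
1 of the 5 is right.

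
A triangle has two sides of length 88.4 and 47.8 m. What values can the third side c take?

By the triangle inequality, c must be less than 88.4 + 47.8 = 136.2 and greater than |88.4 − 47.8| = 40.6.

40.6 < c < 136.2 (m)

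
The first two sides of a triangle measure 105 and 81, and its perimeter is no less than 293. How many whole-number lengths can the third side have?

79

Triangle inequality: 24 < x < 186. Perimeter ≥ 293 gives x ≥ 293 − 105 − 81 = 107.
So 107 ≤ x < 186; integers 107 through 185: 79 values.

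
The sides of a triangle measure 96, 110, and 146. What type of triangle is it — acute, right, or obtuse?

Compare the square of the longest side to the sum of squares of the other two: 96² + 110² = 21316 = 146².

right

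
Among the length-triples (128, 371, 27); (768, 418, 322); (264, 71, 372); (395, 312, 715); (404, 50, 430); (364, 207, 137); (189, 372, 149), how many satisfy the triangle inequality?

1

(27,128,371): 27+128 ≤ 371 → not valid
(322,418,768): 322+418 ≤ 768 → not valid
(71,264,372): 71+264 ≤ 372 → not valid
(312,395,715): 312+395 ≤ 715 → not valid
(50,404,430): 50+404 > 430 → valid
(137,207,364): 137+207 ≤ 364 → not valid
(149,189,372): 149+189 ≤ 372 → not valid
1 of the 7 triples forms a triangle.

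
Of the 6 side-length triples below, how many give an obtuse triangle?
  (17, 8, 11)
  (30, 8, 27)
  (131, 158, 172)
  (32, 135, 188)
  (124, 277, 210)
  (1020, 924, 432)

(17,8,11): 8²+11² = 185 < 289 = 17² → obtuse
(30,8,27): 8²+27² = 793 < 900 = 30² → obtuse
(131,158,172): 131²+158² = 42125 > 29584 = 172² → acute
(32,135,188): 32+135 ≤ 188, not a triangle
(124,277,210): 124²+210² = 59476 < 76729 = 277² → obtuse
(1020,924,432): 432²+924² = 1040400 = 1020² → right
3 of the 6 are obtuse.

3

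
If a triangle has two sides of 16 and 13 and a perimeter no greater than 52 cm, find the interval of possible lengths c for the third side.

3 < c ≤ 23

Triangle inequality alone gives 3 < c < 29.
The perimeter condition gives c ≤ 52 − 16 − 13 = 23.
Intersecting the two: 3 < c ≤ 23.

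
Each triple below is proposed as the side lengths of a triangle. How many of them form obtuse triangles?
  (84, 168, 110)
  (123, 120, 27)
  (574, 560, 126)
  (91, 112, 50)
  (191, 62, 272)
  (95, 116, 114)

2

(84,168,110): 84²+110² = 19156 < 28224 = 168² → obtuse
(123,120,27): 27²+120² = 15129 = 123² → right
(574,560,126): 126²+560² = 329476 = 574² → right
(91,112,50): 50²+91² = 10781 < 12544 = 112² → obtuse
(191,62,272): 62+191 ≤ 272, not a triangle
(95,116,114): 95²+114² = 22021 > 13456 = 116² → acute
2 of the 6 are obtuse.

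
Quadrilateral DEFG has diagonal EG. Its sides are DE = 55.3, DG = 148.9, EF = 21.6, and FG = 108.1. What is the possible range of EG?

93.6 < EG < 129.7

From triangle DEG: |55.3 − 148.9| < EG < 55.3 + 148.9, i.e. 93.6 < EG < 204.2.
From triangle FEG: 86.5 < EG < 129.7.
Both must hold, so EG lies in the intersection.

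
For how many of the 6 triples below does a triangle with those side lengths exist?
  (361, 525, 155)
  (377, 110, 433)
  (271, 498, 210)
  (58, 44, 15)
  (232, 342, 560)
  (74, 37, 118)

3

(155,361,525): 155+361 ≤ 525 → not valid
(110,377,433): 110+377 > 433 → valid
(210,271,498): 210+271 ≤ 498 → not valid
(15,44,58): 15+44 > 58 → valid
(232,342,560): 232+342 > 560 → valid
(37,74,118): 37+74 ≤ 118 → not valid
3 of the 6 triples form a triangle.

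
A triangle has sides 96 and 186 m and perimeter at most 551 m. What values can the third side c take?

Triangle inequality alone gives 90 < c < 282.
The perimeter condition gives c ≤ 551 − 96 − 186 = 269.
Intersecting the two: 90 < c ≤ 269.

90 < c ≤ 269 m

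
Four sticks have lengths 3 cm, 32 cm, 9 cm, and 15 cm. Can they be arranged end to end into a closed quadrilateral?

No

For a quadrilateral, each side must be shorter than the sum of the others.
Here the longest side is 32, but the remaining 3 sides sum to only 27.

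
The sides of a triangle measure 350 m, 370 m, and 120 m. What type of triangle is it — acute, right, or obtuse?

right

Compare the square of the longest side to the sum of squares of the other two: 120² + 350² = 136900 = 370².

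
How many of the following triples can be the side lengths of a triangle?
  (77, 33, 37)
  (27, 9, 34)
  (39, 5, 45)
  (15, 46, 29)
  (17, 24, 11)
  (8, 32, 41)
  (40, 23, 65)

2

(33,37,77): 33+37 ≤ 77 → not valid
(9,27,34): 9+27 > 34 → valid
(5,39,45): 5+39 ≤ 45 → not valid
(15,29,46): 15+29 ≤ 46 → not valid
(11,17,24): 11+17 > 24 → valid
(8,32,41): 8+32 ≤ 41 → not valid
(23,40,65): 23+40 ≤ 65 → not valid
2 of the 7 triples form a triangle.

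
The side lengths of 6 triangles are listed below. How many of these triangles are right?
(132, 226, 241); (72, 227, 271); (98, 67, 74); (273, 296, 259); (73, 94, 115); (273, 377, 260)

(132,226,241): 132²+226² = 68500 > 58081 = 241² → acute
(72,227,271): 72²+227² = 56713 < 73441 = 271² → obtuse
(98,67,74): 67²+74² = 9965 > 9604 = 98² → acute
(273,296,259): 259²+273² = 141610 > 87616 = 296² → acute
(73,94,115): 73²+94² = 14165 > 13225 = 115² → acute
(273,377,260): 260²+273² = 142129 = 377² → right
1 of the 6 is right.

1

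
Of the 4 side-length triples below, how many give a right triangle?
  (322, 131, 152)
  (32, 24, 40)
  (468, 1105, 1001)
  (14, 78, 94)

2

(322,131,152): 131+152 ≤ 322, not a triangle
(32,24,40): 24²+32² = 1600 = 40² → right
(468,1105,1001): 468²+1001² = 1221025 = 1105² → right
(14,78,94): 14+78 ≤ 94, not a triangle
2 of the 4 are right.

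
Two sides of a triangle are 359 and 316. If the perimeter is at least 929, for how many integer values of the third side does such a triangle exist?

Triangle inequality: 43 < x < 675. Perimeter ≥ 929 gives x ≥ 929 − 359 − 316 = 254.
So 254 ≤ x < 675; integers 254 through 674: 421 values.

421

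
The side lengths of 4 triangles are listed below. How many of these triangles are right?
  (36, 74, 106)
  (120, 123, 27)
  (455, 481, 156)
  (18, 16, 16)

(36,74,106): 36²+74² = 6772 < 11236 = 106² → obtuse
(120,123,27): 27²+120² = 15129 = 123² → right
(455,481,156): 156²+455² = 231361 = 481² → right
(18,16,16): 16²+16² = 512 > 324 = 18² → acute
2 of the 4 are right.

2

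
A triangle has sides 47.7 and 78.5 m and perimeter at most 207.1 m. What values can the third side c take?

Triangle inequality alone gives 30.8 < c < 126.2.
The perimeter condition gives c ≤ 207.1 − 47.7 − 78.5 = 80.9.
Intersecting the two: 30.8 < c ≤ 80.9.

30.8 < c ≤ 80.9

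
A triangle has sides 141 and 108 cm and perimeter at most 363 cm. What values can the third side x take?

33 < x ≤ 114

Triangle inequality alone gives 33 < x < 249.
The perimeter condition gives x ≤ 363 − 141 − 108 = 114.
Intersecting the two: 33 < x ≤ 114.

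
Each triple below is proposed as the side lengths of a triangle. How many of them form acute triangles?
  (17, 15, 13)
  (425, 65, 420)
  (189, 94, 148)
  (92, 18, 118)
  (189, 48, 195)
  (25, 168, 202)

(17,15,13): 13²+15² = 394 > 289 = 17² → acute
(425,65,420): 65²+420² = 180625 = 425² → right
(189,94,148): 94²+148² = 30740 < 35721 = 189² → obtuse
(92,18,118): 18+92 ≤ 118, not a triangle
(189,48,195): 48²+189² = 38025 = 195² → right
(25,168,202): 25+168 ≤ 202, not a triangle
1 of the 6 is acute.

1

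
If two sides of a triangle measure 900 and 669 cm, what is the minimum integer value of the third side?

The third side must be strictly greater than |900 − 669| = 231.
The smallest integer above 231 is 232.

232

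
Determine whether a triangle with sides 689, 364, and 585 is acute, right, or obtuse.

Compare the square of the longest side to the sum of squares of the other two: 364² + 585² = 474721 = 689².

right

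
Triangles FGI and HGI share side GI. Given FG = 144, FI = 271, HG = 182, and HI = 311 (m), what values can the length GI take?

129 < GI < 415

From triangle FGI: |144 − 271| < GI < 144 + 271, i.e. 127 < GI < 415.
From triangle HGI: 129 < GI < 493.
Both must hold, so GI lies in the intersection.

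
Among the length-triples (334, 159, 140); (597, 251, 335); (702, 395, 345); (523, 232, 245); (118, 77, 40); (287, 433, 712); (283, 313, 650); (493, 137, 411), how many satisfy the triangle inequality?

(140,159,334): 140+159 ≤ 334 → not valid
(251,335,597): 251+335 ≤ 597 → not valid
(345,395,702): 345+395 > 702 → valid
(232,245,523): 232+245 ≤ 523 → not valid
(40,77,118): 40+77 ≤ 118 → not valid
(287,433,712): 287+433 > 712 → valid
(283,313,650): 283+313 ≤ 650 → not valid
(137,411,493): 137+411 > 493 → valid
3 of the 8 triples form a triangle.

3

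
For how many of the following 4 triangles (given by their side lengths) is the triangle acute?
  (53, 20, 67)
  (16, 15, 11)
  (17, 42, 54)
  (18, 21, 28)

1

(53,20,67): 20²+53² = 3209 < 4489 = 67² → obtuse
(16,15,11): 11²+15² = 346 > 256 = 16² → acute
(17,42,54): 17²+42² = 2053 < 2916 = 54² → obtuse
(18,21,28): 18²+21² = 765 < 784 = 28² → obtuse
1 of the 4 is acute.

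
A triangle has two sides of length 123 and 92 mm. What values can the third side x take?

By the triangle inequality, x must be less than 123 + 92 = 215 and greater than |123 − 92| = 31.

31 < x < 215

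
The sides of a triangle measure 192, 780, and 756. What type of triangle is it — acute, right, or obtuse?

right

Compare the square of the longest side to the sum of squares of the other two: 192² + 756² = 608400 = 780².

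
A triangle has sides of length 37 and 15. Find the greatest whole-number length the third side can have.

51

The third side must be strictly less than 37 + 15 = 52.
The largest integer below 52 is 51.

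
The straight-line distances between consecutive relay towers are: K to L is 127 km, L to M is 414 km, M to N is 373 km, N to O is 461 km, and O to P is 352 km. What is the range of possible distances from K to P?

The maximum is all hops collinear in one direction: 127 + 414 + 373 + 461 + 352 = 1727.
The longest hop is 461; the others sum to 1266. Since 461 ≤ 1266, the path can fold back on itself completely, so the minimum distance is 0.

0 ≤ KP ≤ 1727 km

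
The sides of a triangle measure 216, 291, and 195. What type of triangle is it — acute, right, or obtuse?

right

Compare the square of the longest side to the sum of squares of the other two: 195² + 216² = 84681 = 291².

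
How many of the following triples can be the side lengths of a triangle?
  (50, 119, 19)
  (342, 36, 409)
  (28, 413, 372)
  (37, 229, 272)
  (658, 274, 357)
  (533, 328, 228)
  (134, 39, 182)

1

(19,50,119): 19+50 ≤ 119 → not valid
(36,342,409): 36+342 ≤ 409 → not valid
(28,372,413): 28+372 ≤ 413 → not valid
(37,229,272): 37+229 ≤ 272 → not valid
(274,357,658): 274+357 ≤ 658 → not valid
(228,328,533): 228+328 > 533 → valid
(39,134,182): 39+134 ≤ 182 → not valid
1 of the 7 triples forms a triangle.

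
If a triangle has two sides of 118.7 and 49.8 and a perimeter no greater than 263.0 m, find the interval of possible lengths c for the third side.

68.9 < c ≤ 94.5

Triangle inequality alone gives 68.9 < c < 168.5.
The perimeter condition gives c ≤ 263.0 − 118.7 − 49.8 = 94.5.
Intersecting the two: 68.9 < c ≤ 94.5.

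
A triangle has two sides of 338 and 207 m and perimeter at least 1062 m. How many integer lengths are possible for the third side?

Triangle inequality: 131 < x < 545. Perimeter ≥ 1062 gives x ≥ 1062 − 338 − 207 = 517.
So 517 ≤ x < 545; integers 517 through 544: 28 values.

28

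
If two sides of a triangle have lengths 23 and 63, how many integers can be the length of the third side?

The third side lies in the open interval (40, 86).
Integers from 41 to 85 inclusive: 85 − 41 + 1 = 45.

45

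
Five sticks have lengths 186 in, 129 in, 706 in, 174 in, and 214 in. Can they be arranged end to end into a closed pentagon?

For a pentagon, each side must be shorter than the sum of the others.
Here the longest side is 706, but the remaining 4 sides sum to only 703.

No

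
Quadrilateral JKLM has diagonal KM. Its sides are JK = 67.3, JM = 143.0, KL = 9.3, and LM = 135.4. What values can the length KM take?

126.1 < KM < 144.7

From triangle JKM: |67.3 − 143.0| < KM < 67.3 + 143.0, i.e. 75.7 < KM < 210.3.
From triangle LKM: 126.1 < KM < 144.7.
Both must hold, so KM lies in the intersection.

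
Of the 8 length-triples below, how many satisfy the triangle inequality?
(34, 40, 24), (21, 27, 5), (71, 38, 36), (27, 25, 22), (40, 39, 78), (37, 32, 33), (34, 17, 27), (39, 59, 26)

(24,34,40): 24+34 > 40 → valid
(5,21,27): 5+21 ≤ 27 → not valid
(36,38,71): 36+38 > 71 → valid
(22,25,27): 22+25 > 27 → valid
(39,40,78): 39+40 > 78 → valid
(32,33,37): 32+33 > 37 → valid
(17,27,34): 17+27 > 34 → valid
(26,39,59): 26+39 > 59 → valid
7 of the 8 triples form a triangle.

7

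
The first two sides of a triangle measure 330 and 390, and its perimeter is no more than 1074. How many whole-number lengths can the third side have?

294

Triangle inequality: 60 < x < 720. Perimeter ≤ 1074 gives x ≤ 1074 − 330 − 390 = 354.
So 60 < x ≤ 354; integers 61 through 354: 294 values.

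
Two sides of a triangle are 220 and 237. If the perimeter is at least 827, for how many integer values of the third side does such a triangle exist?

87

Triangle inequality: 17 < x < 457. Perimeter ≥ 827 gives x ≥ 827 − 220 − 237 = 370.
So 370 ≤ x < 457; integers 370 through 456: 87 values.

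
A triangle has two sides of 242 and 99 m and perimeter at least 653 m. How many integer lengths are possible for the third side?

Triangle inequality: 143 < x < 341. Perimeter ≥ 653 gives x ≥ 653 − 242 − 99 = 312.
So 312 ≤ x < 341; integers 312 through 340: 29 values.

29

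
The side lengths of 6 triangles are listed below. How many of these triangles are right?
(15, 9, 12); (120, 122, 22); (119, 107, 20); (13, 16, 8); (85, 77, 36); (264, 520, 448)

(15,9,12): 9²+12² = 225 = 15² → right
(120,122,22): 22²+120² = 14884 = 122² → right
(119,107,20): 20²+107² = 11849 < 14161 = 119² → obtuse
(13,16,8): 8²+13² = 233 < 256 = 16² → obtuse
(85,77,36): 36²+77² = 7225 = 85² → right
(264,520,448): 264²+448² = 270400 = 520² → right
4 of the 6 are right.

4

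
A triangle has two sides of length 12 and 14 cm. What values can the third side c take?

By the triangle inequality, c must be less than 12 + 14 = 26 and greater than |12 − 14| = 2.

2 < c < 26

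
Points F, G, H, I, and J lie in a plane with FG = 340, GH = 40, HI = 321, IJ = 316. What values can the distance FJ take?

0 ≤ FJ ≤ 1017

The maximum is all hops collinear in one direction: 340 + 40 + 321 + 316 = 1017.
The longest hop is 340; the others sum to 677. Since 340 ≤ 677, the path can fold back on itself completely, so the minimum distance is 0.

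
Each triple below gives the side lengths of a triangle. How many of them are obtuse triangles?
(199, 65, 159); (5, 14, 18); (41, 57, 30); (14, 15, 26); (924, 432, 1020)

(199,65,159): 65²+159² = 29506 < 39601 = 199² → obtuse
(5,14,18): 5²+14² = 221 < 324 = 18² → obtuse
(41,57,30): 30²+41² = 2581 < 3249 = 57² → obtuse
(14,15,26): 14²+15² = 421 < 676 = 26² → obtuse
(924,432,1020): 432²+924² = 1040400 = 1020² → right
4 of the 5 are obtuse.

4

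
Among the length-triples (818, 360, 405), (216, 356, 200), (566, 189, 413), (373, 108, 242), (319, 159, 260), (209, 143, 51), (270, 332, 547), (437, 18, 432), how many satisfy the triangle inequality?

(360,405,818): 360+405 ≤ 818 → not valid
(200,216,356): 200+216 > 356 → valid
(189,413,566): 189+413 > 566 → valid
(108,242,373): 108+242 ≤ 373 → not valid
(159,260,319): 159+260 > 319 → valid
(51,143,209): 51+143 ≤ 209 → not valid
(270,332,547): 270+332 > 547 → valid
(18,432,437): 18+432 > 437 → valid
5 of the 8 triples form a triangle.

5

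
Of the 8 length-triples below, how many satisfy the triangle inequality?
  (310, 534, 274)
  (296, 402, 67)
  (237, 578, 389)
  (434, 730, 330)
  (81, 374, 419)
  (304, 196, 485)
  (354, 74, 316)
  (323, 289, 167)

(274,310,534): 274+310 > 534 → valid
(67,296,402): 67+296 ≤ 402 → not valid
(237,389,578): 237+389 > 578 → valid
(330,434,730): 330+434 > 730 → valid
(81,374,419): 81+374 > 419 → valid
(196,304,485): 196+304 > 485 → valid
(74,316,354): 74+316 > 354 → valid
(167,289,323): 167+289 > 323 → valid
7 of the 8 triples form a triangle.

7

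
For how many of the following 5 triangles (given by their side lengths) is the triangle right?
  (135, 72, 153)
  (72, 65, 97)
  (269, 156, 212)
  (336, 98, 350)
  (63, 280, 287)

4

(135,72,153): 72²+135² = 23409 = 153² → right
(72,65,97): 65²+72² = 9409 = 97² → right
(269,156,212): 156²+212² = 69280 < 72361 = 269² → obtuse
(336,98,350): 98²+336² = 122500 = 350² → right
(63,280,287): 63²+280² = 82369 = 287² → right
4 of the 5 are right.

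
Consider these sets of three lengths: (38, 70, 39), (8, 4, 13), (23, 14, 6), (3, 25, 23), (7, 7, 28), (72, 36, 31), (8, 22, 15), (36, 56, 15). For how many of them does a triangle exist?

3

(38,39,70): 38+39 > 70 → valid
(4,8,13): 4+8 ≤ 13 → not valid
(6,14,23): 6+14 ≤ 23 → not valid
(3,23,25): 3+23 > 25 → valid
(7,7,28): 7+7 ≤ 28 → not valid
(31,36,72): 31+36 ≤ 72 → not valid
(8,15,22): 8+15 > 22 → valid
(15,36,56): 15+36 ≤ 56 → not valid
3 of the 8 triples form a triangle.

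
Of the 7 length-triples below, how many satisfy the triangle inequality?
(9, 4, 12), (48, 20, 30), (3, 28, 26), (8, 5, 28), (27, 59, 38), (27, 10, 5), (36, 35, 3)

(4,9,12): 4+9 > 12 → valid
(20,30,48): 20+30 > 48 → valid
(3,26,28): 3+26 > 28 → valid
(5,8,28): 5+8 ≤ 28 → not valid
(27,38,59): 27+38 > 59 → valid
(5,10,27): 5+10 ≤ 27 → not valid
(3,35,36): 3+35 > 36 → valid
5 of the 7 triples form a triangle.

5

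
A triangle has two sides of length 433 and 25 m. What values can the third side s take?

408 < s < 458 (m)

By the triangle inequality, s must be less than 433 + 25 = 458 and greater than |433 − 25| = 408.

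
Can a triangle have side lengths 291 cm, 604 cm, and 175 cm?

The longest side is 604, but the other two sum to only 466.
466 < 604, so the triangle inequality fails.

No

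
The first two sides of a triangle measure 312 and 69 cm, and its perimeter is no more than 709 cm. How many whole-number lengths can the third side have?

85

Triangle inequality: 243 < x < 381. Perimeter ≤ 709 gives x ≤ 709 − 312 − 69 = 328.
So 243 < x ≤ 328; integers 244 through 328: 85 values.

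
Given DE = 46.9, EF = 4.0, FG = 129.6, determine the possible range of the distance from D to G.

78.7 ≤ DG ≤ 180.5

The maximum is all hops collinear in one direction: 46.9 + 4.0 + 129.6 = 180.5.
The longest hop is 129.6; the others sum to 50.9. Folding the others back against it leaves at least 129.6 − 50.9 = 78.7.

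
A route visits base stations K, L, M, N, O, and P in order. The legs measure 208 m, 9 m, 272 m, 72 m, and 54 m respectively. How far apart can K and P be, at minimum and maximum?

0 ≤ KP ≤ 615 m

The maximum is all hops collinear in one direction: 208 + 9 + 272 + 72 + 54 = 615.
The longest hop is 272; the others sum to 343. Since 272 ≤ 343, the path can fold back on itself completely, so the minimum distance is 0.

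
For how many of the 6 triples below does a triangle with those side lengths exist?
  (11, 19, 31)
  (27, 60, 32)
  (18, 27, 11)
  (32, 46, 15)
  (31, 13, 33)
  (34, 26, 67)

3

(11,19,31): 11+19 ≤ 31 → not valid
(27,32,60): 27+32 ≤ 60 → not valid
(11,18,27): 11+18 > 27 → valid
(15,32,46): 15+32 > 46 → valid
(13,31,33): 13+31 > 33 → valid
(26,34,67): 26+34 ≤ 67 → not valid
3 of the 6 triples form a triangle.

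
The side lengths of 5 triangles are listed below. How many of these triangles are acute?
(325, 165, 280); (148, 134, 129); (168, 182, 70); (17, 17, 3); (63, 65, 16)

2

(325,165,280): 165²+280² = 105625 = 325² → right
(148,134,129): 129²+134² = 34597 > 21904 = 148² → acute
(168,182,70): 70²+168² = 33124 = 182² → right
(17,17,3): 3²+17² = 298 > 289 = 17² → acute
(63,65,16): 16²+63² = 4225 = 65² → right
2 of the 5 are acute.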